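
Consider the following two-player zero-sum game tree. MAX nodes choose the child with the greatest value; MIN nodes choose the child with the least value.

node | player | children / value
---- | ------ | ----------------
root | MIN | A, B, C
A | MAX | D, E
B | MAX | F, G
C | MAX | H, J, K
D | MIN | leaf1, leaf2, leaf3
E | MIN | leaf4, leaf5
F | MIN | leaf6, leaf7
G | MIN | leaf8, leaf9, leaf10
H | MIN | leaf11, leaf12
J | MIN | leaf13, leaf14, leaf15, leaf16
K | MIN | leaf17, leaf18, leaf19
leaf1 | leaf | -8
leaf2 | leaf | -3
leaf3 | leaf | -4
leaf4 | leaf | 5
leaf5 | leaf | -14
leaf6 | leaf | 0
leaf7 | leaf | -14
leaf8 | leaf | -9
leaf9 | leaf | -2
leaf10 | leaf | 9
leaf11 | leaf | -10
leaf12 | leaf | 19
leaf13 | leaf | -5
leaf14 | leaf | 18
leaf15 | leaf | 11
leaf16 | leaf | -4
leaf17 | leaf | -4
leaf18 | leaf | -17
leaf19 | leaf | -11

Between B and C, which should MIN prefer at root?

F (MIN): min(0, -14) = -14
G (MIN): min(-9, -2, 9) = -9
B (MAX): max(-14, -9) = -9
H (MIN): min(-10, 19) = -10
J (MIN): min(-5, 18, 11, -4) = -5
K (MIN): min(-4, -17, -11) = -17
C (MAX): max(-10, -5, -17) = -5
MIN prefers the lower value; B=-9, C=-5. B is better since -9 < -5.

B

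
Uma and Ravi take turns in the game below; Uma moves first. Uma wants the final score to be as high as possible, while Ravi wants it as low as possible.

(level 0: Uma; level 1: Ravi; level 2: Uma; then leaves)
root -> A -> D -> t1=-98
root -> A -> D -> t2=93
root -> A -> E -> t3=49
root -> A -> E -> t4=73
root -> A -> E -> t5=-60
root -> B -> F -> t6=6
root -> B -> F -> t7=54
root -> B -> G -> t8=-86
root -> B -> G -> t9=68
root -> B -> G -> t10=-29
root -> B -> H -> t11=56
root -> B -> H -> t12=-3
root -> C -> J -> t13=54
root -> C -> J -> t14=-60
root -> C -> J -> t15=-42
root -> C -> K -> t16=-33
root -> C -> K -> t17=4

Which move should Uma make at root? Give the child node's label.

A

D (Uma): max(-98, 93) = 93
E (Uma): max(49, 73, -60) = 73
A (Ravi): min(93, 73) = 73
F (Uma): max(6, 54) = 54
G (Uma): max(-86, 68, -29) = 68
H (Uma): max(56, -3) = 56
B (Ravi): min(54, 68, 56) = 54
J (Uma): max(54, -60, -42) = 54
K (Uma): max(-33, 4) = 4
C (Ravi): min(54, 4) = 4
root (Uma): max(73, 54, 4) = 73
Uma at root wants the highest of {A=73, B=54, C=4}, so chooses A.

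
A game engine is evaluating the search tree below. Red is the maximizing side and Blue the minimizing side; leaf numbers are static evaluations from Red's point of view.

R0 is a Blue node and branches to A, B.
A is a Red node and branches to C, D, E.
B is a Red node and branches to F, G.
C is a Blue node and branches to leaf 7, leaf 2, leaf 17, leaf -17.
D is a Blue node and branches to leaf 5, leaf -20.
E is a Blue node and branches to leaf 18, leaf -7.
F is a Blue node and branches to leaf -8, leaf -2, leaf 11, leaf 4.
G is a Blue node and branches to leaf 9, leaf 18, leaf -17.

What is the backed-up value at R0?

C (Blue): min(7, 2, 17, -17) = -17
D (Blue): min(5, -20) = -20
E (Blue): min(18, -7) = -7
A (Red): max(-17, -20, -7) = -7
F (Blue): min(-8, -2, 11, 4) = -8
G (Blue): min(9, 18, -17) = -17
B (Red): max(-8, -17) = -8
R0 (Blue): min(-7, -8) = -8

-8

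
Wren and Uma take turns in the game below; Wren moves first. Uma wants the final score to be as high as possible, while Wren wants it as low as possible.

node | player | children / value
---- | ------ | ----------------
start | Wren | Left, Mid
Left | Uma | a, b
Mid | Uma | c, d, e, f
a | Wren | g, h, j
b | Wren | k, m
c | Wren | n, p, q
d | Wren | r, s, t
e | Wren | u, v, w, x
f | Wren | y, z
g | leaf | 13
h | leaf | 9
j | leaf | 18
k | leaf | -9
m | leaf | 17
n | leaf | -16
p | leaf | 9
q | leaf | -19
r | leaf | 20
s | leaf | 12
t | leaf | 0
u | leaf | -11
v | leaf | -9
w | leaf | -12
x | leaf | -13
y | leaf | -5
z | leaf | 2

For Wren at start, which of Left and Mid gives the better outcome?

Mid

a (Wren): min(13, 9, 18) = 9
b (Wren): min(-9, 17) = -9
Left (Uma): max(9, -9) = 9
c (Wren): min(-16, 9, -19) = -19
d (Wren): min(20, 12, 0) = 0
e (Wren): min(-11, -9, -12, -13) = -13
f (Wren): min(-5, 2) = -5
Mid (Uma): max(-19, 0, -13, -5) = 0
Wren prefers the lower value; Left=9, Mid=0. Mid is better since 0 < 9.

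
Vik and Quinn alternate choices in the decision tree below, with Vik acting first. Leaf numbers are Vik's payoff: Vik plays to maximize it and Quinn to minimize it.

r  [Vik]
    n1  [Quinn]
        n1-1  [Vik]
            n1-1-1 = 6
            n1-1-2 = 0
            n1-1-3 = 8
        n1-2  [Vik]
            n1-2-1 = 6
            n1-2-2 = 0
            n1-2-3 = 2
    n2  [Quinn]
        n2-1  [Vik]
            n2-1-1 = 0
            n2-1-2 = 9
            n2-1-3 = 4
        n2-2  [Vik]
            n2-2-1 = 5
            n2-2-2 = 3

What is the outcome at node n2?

n2-1 (Vik): max(0, 9, 4) = 9
n2-2 (Vik): max(5, 3) = 5
n2 (Quinn): min(9, 5) = 5

5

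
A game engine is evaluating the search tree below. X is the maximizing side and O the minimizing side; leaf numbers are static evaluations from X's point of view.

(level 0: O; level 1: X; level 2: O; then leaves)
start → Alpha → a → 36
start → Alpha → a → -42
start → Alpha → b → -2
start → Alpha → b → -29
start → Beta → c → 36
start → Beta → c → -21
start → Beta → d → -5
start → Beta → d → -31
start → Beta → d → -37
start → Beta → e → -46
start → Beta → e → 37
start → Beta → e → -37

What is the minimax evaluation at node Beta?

-21

c (O): min(36, -21) = -21
d (O): min(-5, -31, -37) = -37
e (O): min(-46, 37, -37) = -46
Beta (X): max(-21, -37, -46) = -21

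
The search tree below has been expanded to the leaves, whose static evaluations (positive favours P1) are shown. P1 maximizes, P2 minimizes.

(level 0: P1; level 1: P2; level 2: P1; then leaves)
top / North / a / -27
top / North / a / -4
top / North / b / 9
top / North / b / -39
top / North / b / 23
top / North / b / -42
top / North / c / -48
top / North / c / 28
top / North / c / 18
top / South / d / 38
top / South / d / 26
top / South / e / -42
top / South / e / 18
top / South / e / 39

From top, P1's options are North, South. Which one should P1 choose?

South

a (P1): max(-27, -4) = -4
b (P1): max(9, -39, 23, -42) = 23
c (P1): max(-48, 28, 18) = 28
North (P2): min(-4, 23, 28) = -4
d (P1): max(38, 26) = 38
e (P1): max(-42, 18, 39) = 39
South (P2): min(38, 39) = 38
top (P1): max(-4, 38) = 38
P1 at top wants the highest of {North=-4, South=38}, so chooses South.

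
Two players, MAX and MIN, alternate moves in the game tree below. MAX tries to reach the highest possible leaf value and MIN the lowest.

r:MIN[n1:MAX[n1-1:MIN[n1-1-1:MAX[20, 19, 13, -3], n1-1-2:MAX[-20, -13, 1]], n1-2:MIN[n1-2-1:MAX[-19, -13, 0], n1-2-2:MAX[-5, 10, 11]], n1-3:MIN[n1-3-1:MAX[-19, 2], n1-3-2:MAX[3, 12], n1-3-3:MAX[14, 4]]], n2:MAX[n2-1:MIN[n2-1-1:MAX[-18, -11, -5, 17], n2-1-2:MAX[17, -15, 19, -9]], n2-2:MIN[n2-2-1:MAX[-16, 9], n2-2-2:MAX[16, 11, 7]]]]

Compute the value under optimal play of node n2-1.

17

n2-1-1 (MAX): max(-18, -11, -5, 17) = 17
n2-1-2 (MAX): max(17, -15, 19, -9) = 19
n2-1 (MIN): min(17, 19) = 17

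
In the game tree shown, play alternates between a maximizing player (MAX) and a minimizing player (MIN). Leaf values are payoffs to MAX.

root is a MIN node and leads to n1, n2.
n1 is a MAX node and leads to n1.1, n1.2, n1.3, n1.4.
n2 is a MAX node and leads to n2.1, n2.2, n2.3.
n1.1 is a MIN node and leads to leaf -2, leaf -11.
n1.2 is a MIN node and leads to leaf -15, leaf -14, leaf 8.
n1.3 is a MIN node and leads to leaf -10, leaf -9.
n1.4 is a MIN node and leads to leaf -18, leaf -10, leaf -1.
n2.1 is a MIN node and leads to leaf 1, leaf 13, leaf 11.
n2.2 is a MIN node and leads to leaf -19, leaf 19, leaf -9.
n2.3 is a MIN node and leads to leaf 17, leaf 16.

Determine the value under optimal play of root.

n1.1 (MIN): min(-2, -11) = -11
n1.2 (MIN): min(-15, -14, 8) = -15
n1.3 (MIN): min(-10, -9) = -10
n1.4 (MIN): min(-18, -10, -1) = -18
n1 (MAX): max(-11, -15, -10, -18) = -10
n2.1 (MIN): min(1, 13, 11) = 1
n2.2 (MIN): min(-19, 19, -9) = -19
n2.3 (MIN): min(17, 16) = 16
n2 (MAX): max(1, -19, 16) = 16
root (MIN): min(-10, 16) = -10

-10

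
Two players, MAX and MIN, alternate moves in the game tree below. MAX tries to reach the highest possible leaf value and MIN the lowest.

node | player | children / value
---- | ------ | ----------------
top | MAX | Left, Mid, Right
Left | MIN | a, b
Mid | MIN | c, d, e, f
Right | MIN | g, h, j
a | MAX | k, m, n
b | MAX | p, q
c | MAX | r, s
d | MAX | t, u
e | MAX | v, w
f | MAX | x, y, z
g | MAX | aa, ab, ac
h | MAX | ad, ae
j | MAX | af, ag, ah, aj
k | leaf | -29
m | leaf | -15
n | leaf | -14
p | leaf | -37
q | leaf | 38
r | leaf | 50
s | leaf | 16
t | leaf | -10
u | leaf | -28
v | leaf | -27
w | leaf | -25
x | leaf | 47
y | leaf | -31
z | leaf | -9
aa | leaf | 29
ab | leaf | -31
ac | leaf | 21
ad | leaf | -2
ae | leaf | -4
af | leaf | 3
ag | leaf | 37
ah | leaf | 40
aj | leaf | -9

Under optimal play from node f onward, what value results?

47

f (MAX): max(47, -31, -9) = 47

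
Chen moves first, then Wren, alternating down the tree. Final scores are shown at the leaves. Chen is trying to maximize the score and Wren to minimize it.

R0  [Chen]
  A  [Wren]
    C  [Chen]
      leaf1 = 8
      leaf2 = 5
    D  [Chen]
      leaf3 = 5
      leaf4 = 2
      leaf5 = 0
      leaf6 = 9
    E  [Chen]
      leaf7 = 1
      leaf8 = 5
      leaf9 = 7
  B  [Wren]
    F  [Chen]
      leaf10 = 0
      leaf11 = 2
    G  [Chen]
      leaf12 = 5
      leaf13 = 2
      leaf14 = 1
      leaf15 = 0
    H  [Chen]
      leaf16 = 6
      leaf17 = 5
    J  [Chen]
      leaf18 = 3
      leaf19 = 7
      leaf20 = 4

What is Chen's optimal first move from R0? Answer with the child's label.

A

C (Chen): max(8, 5) = 8
D (Chen): max(5, 2, 0, 9) = 9
E (Chen): max(1, 5, 7) = 7
A (Wren): min(8, 9, 7) = 7
F (Chen): max(0, 2) = 2
G (Chen): max(5, 2, 1, 0) = 5
H (Chen): max(6, 5) = 6
J (Chen): max(3, 7, 4) = 7
B (Wren): min(2, 5, 6, 7) = 2
R0 (Chen): max(7, 2) = 7
Chen at R0 wants the highest of {A=7, B=2}, so chooses A.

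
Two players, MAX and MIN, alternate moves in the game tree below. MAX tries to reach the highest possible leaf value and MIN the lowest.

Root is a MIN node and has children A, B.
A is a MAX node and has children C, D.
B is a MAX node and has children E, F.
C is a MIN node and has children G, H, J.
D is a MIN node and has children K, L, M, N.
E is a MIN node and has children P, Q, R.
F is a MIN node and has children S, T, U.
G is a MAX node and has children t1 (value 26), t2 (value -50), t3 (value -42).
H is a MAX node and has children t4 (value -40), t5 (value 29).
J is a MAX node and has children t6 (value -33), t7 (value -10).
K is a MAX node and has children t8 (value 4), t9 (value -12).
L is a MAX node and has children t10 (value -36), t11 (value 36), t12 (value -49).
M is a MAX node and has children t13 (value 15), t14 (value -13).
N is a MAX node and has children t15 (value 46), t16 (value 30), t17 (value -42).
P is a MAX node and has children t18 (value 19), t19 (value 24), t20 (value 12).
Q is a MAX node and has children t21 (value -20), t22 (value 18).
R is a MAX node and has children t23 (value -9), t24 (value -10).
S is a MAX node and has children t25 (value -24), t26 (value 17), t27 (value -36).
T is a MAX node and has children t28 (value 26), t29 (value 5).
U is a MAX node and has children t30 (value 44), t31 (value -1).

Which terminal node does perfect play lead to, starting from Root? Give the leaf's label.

G (MAX): max(26, -50, -42) = 26
H (MAX): max(-40, 29) = 29
J (MAX): max(-33, -10) = -10
C (MIN): min(26, 29, -10) = -10
K (MAX): max(4, -12) = 4
L (MAX): max(-36, 36, -49) = 36
M (MAX): max(15, -13) = 15
N (MAX): max(46, 30, -42) = 46
D (MIN): min(4, 36, 15, 46) = 4
A (MAX): max(-10, 4) = 4
P (MAX): max(19, 24, 12) = 24
Q (MAX): max(-20, 18) = 18
R (MAX): max(-9, -10) = -9
E (MIN): min(24, 18, -9) = -9
S (MAX): max(-24, 17, -36) = 17
T (MAX): max(26, 5) = 26
U (MAX): max(44, -1) = 44
F (MIN): min(17, 26, 44) = 17
B (MAX): max(-9, 17) = 17
Root (MIN): min(4, 17) = 4
At Root, MIN picks A (lowest: 4).
At A, MAX picks D (highest: 4).
At D, MIN picks K (lowest: 4).
At K, MAX picks t8 (highest: 4).
Terminal value 4.

t8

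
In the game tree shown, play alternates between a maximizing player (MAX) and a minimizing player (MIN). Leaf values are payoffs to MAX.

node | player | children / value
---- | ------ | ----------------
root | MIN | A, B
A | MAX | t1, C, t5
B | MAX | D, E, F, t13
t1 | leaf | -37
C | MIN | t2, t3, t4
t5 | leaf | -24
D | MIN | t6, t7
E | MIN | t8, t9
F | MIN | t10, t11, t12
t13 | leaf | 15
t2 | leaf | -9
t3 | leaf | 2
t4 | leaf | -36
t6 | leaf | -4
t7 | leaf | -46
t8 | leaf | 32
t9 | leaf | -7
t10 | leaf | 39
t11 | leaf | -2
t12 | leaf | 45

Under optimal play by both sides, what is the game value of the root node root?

-24

C (MIN): min(-9, 2, -36) = -36
A (MAX): max(-37, -36, -24) = -24
D (MIN): min(-4, -46) = -46
E (MIN): min(32, -7) = -7
F (MIN): min(39, -2, 45) = -2
B (MAX): max(-46, -7, -2, 15) = 15
root (MIN): min(-24, 15) = -24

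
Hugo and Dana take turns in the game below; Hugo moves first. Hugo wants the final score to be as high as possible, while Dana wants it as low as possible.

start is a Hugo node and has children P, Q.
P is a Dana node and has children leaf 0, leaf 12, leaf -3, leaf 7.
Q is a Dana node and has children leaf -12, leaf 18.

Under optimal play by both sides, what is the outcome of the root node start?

P (Dana): min(0, 12, -3, 7) = -3
Q (Dana): min(-12, 18) = -12
start (Hugo): max(-3, -12) = -3

-3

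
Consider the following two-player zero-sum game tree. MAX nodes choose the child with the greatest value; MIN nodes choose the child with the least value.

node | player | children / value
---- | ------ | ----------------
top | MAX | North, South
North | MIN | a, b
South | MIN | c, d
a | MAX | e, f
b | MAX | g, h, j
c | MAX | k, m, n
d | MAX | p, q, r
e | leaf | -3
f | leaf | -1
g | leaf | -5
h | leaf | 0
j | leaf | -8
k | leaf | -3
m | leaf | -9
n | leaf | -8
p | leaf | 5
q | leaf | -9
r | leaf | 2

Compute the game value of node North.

a (MAX): max(-3, -1) = -1
b (MAX): max(-5, 0, -8) = 0
North (MIN): min(-1, 0) = -1

-1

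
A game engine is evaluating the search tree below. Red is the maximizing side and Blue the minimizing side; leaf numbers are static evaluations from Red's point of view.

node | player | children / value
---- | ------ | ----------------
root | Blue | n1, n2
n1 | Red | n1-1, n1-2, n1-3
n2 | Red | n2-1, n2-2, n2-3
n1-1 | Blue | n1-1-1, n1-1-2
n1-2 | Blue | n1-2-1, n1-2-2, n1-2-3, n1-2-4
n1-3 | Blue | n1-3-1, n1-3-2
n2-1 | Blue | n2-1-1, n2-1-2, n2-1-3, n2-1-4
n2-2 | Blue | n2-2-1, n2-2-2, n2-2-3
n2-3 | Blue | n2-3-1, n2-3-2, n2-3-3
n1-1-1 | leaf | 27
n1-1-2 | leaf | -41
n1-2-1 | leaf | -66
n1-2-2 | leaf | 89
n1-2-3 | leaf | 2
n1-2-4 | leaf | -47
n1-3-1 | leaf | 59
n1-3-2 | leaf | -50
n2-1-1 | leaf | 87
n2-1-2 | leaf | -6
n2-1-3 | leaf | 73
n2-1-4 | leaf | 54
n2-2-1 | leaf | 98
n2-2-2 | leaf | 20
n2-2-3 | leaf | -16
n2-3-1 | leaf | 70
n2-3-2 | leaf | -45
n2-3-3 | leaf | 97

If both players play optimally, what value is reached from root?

-41

n1-1 (Blue): min(27, -41) = -41
n1-2 (Blue): min(-66, 89, 2, -47) = -66
n1-3 (Blue): min(59, -50) = -50
n1 (Red): max(-41, -66, -50) = -41
n2-1 (Blue): min(87, -6, 73, 54) = -6
n2-2 (Blue): min(98, 20, -16) = -16
n2-3 (Blue): min(70, -45, 97) = -45
n2 (Red): max(-6, -16, -45) = -6
root (Blue): min(-41, -6) = -41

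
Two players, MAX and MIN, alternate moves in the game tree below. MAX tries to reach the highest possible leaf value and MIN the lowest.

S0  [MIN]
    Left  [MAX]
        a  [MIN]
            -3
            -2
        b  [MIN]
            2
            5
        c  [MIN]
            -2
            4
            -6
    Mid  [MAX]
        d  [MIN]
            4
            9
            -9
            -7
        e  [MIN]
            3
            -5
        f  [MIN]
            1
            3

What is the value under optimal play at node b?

2

b (MIN): min(2, 5) = 2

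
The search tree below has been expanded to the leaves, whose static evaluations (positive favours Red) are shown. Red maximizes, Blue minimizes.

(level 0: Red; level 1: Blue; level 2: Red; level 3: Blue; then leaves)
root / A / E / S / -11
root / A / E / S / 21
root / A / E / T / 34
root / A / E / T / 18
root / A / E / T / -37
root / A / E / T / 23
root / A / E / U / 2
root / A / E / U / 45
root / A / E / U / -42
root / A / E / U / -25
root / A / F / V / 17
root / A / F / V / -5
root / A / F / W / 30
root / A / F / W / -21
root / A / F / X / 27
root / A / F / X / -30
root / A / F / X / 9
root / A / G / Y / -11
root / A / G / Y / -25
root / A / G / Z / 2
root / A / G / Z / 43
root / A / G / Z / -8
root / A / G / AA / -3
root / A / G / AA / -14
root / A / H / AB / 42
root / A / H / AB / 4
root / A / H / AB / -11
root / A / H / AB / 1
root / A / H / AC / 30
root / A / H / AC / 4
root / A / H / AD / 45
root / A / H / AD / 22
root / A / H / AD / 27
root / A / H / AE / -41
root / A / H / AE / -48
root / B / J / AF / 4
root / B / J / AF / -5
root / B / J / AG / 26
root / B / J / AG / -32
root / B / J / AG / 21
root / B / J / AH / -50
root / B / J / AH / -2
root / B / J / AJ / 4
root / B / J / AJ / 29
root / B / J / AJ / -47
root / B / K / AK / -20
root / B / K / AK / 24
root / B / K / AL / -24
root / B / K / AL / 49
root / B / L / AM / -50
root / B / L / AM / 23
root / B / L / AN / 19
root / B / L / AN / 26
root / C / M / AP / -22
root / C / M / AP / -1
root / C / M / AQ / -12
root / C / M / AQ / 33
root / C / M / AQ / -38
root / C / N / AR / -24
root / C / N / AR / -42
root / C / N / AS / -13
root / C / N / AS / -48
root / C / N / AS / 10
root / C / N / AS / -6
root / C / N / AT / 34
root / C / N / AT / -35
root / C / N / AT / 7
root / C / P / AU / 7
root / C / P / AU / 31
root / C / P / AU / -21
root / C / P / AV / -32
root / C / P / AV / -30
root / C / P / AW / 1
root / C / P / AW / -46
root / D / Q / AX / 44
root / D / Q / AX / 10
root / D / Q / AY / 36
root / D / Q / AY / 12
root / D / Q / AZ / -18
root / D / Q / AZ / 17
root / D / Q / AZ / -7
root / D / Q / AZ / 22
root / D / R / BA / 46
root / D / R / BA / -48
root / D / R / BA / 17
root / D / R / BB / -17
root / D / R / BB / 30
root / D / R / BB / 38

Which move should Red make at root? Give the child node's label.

A

S (Blue): min(-11, 21) = -11
T (Blue): min(34, 18, -37, 23) = -37
U (Blue): min(2, 45, -42, -25) = -42
E (Red): max(-11, -37, -42) = -11
V (Blue): min(17, -5) = -5
W (Blue): min(30, -21) = -21
X (Blue): min(27, -30, 9) = -30
F (Red): max(-5, -21, -30) = -5
Y (Blue): min(-11, -25) = -25
Z (Blue): min(2, 43, -8) = -8
AA (Blue): min(-3, -14) = -14
G (Red): max(-25, -8, -14) = -8
AB (Blue): min(42, 4, -11, 1) = -11
AC (Blue): min(30, 4) = 4
AD (Blue): min(45, 22, 27) = 22
AE (Blue): min(-41, -48) = -48
H (Red): max(-11, 4, 22, -48) = 22
A (Blue): min(-11, -5, -8, 22) = -11
AF (Blue): min(4, -5) = -5
AG (Blue): min(26, -32, 21) = -32
AH (Blue): min(-50, -2) = -50
AJ (Blue): min(4, 29, -47) = -47
J (Red): max(-5, -32, -50, -47) = -5
AK (Blue): min(-20, 24) = -20
AL (Blue): min(-24, 49) = -24
K (Red): max(-20, -24) = -20
AM (Blue): min(-50, 23) = -50
AN (Blue): min(19, 26) = 19
L (Red): max(-50, 19) = 19
B (Blue): min(-5, -20, 19) = -20
AP (Blue): min(-22, -1) = -22
AQ (Blue): min(-12, 33, -38) = -38
M (Red): max(-22, -38) = -22
AR (Blue): min(-24, -42) = -42
AS (Blue): min(-13, -48, 10, -6) = -48
AT (Blue): min(34, -35, 7) = -35
N (Red): max(-42, -48, -35) = -35
AU (Blue): min(7, 31, -21) = -21
AV (Blue): min(-32, -30) = -32
AW (Blue): min(1, -46) = -46
P (Red): max(-21, -32, -46) = -21
C (Blue): min(-22, -35, -21) = -35
AX (Blue): min(44, 10) = 10
AY (Blue): min(36, 12) = 12
AZ (Blue): min(-18, 17, -7, 22) = -18
Q (Red): max(10, 12, -18) = 12
BA (Blue): min(46, -48, 17) = -48
BB (Blue): min(-17, 30, 38) = -17
R (Red): max(-48, -17) = -17
D (Blue): min(12, -17) = -17
root (Red): max(-11, -20, -35, -17) = -11
Red at root wants the highest of {A=-11, B=-20, C=-35, D=-17}, so chooses A.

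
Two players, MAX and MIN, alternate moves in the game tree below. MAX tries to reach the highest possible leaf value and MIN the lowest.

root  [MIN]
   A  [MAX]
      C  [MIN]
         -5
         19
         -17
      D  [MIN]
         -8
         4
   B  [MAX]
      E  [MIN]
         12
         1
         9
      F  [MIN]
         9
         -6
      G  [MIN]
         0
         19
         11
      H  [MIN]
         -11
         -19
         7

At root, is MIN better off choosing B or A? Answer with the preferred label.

A

E (MIN): min(12, 1, 9) = 1
F (MIN): min(9, -6) = -6
G (MIN): min(0, 19, 11) = 0
H (MIN): min(-11, -19, 7) = -19
B (MAX): max(1, -6, 0, -19) = 1
C (MIN): min(-5, 19, -17) = -17
D (MIN): min(-8, 4) = -8
A (MAX): max(-17, -8) = -8
MIN prefers the lower value; B=1, A=-8. A is better since -8 < 1.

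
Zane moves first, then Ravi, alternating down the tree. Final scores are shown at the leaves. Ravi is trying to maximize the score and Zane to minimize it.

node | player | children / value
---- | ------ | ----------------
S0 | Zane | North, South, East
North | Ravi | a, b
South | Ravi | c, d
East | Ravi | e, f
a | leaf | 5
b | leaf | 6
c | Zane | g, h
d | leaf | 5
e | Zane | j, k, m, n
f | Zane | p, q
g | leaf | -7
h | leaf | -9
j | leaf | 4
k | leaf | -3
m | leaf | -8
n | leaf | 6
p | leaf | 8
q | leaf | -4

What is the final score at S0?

-4

North (Ravi): max(5, 6) = 6
c (Zane): min(-7, -9) = -9
South (Ravi): max(-9, 5) = 5
e (Zane): min(4, -3, -8, 6) = -8
f (Zane): min(8, -4) = -4
East (Ravi): max(-8, -4) = -4
S0 (Zane): min(6, 5, -4) = -4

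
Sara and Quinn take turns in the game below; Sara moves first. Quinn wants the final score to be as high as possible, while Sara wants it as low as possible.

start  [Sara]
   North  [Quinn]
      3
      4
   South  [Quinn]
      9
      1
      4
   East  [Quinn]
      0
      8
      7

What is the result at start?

North (Quinn): max(3, 4) = 4
South (Quinn): max(9, 1, 4) = 9
East (Quinn): max(0, 8, 7) = 8
start (Sara): min(4, 9, 8) = 4

4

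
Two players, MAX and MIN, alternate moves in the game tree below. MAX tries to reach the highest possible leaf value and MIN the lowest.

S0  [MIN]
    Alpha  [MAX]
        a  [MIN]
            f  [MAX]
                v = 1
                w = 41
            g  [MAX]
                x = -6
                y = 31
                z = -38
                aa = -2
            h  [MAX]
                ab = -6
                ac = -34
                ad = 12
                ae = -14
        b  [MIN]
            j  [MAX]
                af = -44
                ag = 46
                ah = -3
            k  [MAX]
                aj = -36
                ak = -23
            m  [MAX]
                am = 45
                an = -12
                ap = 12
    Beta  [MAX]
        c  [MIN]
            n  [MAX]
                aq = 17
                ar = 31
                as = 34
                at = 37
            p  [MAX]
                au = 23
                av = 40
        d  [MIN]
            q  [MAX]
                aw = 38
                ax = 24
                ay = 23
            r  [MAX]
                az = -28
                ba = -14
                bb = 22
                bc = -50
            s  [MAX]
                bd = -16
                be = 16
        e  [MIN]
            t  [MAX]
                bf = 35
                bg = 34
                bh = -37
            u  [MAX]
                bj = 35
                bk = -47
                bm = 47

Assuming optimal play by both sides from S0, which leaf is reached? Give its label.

ad

f (MAX): max(1, 41) = 41
g (MAX): max(-6, 31, -38, -2) = 31
h (MAX): max(-6, -34, 12, -14) = 12
a (MIN): min(41, 31, 12) = 12
j (MAX): max(-44, 46, -3) = 46
k (MAX): max(-36, -23) = -23
m (MAX): max(45, -12, 12) = 45
b (MIN): min(46, -23, 45) = -23
Alpha (MAX): max(12, -23) = 12
n (MAX): max(17, 31, 34, 37) = 37
p (MAX): max(23, 40) = 40
c (MIN): min(37, 40) = 37
q (MAX): max(38, 24, 23) = 38
r (MAX): max(-28, -14, 22, -50) = 22
s (MAX): max(-16, 16) = 16
d (MIN): min(38, 22, 16) = 16
t (MAX): max(35, 34, -37) = 35
u (MAX): max(35, -47, 47) = 47
e (MIN): min(35, 47) = 35
Beta (MAX): max(37, 16, 35) = 37
S0 (MIN): min(12, 37) = 12
At S0, MIN picks Alpha (lowest: 12).
At Alpha, MAX picks a (highest: 12).
At a, MIN picks h (lowest: 12).
At h, MAX picks ad (highest: 12).
Terminal value 12.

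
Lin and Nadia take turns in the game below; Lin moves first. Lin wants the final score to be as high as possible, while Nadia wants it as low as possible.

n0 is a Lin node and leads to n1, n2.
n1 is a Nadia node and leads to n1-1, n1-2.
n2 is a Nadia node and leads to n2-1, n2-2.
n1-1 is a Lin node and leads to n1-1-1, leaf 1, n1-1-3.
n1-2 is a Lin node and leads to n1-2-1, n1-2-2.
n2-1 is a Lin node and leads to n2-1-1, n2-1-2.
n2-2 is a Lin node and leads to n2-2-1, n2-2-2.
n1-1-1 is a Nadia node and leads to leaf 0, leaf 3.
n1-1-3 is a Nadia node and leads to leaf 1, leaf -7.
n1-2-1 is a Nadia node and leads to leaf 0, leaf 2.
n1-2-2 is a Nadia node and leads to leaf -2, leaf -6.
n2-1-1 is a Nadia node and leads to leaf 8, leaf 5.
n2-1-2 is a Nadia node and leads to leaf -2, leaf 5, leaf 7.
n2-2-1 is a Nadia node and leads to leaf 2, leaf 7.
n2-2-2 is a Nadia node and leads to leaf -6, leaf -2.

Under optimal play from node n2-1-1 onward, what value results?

n2-1-1 (Nadia): min(8, 5) = 5

5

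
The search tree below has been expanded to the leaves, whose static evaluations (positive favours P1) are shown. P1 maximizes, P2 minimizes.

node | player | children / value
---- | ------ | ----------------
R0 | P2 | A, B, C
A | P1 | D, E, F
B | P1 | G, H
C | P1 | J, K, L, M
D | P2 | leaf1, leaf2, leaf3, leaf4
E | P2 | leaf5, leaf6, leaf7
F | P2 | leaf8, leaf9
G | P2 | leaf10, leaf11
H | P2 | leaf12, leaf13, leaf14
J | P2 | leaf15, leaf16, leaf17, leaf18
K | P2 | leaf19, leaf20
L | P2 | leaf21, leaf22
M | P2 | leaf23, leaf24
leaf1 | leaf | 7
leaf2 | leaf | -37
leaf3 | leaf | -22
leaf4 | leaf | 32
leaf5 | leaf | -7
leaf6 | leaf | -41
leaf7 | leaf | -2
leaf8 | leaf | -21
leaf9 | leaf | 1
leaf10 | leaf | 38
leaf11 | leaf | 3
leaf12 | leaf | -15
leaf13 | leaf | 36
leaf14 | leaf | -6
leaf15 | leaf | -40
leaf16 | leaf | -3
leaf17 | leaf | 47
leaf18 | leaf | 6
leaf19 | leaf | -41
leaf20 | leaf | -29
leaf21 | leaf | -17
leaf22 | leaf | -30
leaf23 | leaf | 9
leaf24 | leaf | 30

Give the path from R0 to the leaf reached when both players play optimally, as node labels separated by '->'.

R0 -> A -> F -> leaf8

D (P2): min(7, -37, -22, 32) = -37
E (P2): min(-7, -41, -2) = -41
F (P2): min(-21, 1) = -21
A (P1): max(-37, -41, -21) = -21
G (P2): min(38, 3) = 3
H (P2): min(-15, 36, -6) = -15
B (P1): max(3, -15) = 3
J (P2): min(-40, -3, 47, 6) = -40
K (P2): min(-41, -29) = -41
L (P2): min(-17, -30) = -30
M (P2): min(9, 30) = 9
C (P1): max(-40, -41, -30, 9) = 9
R0 (P2): min(-21, 3, 9) = -21
At R0, P2 picks A (lowest: -21).
At A, P1 picks F (highest: -21).
At F, P2 picks leaf8 (lowest: -21).
Terminal value -21.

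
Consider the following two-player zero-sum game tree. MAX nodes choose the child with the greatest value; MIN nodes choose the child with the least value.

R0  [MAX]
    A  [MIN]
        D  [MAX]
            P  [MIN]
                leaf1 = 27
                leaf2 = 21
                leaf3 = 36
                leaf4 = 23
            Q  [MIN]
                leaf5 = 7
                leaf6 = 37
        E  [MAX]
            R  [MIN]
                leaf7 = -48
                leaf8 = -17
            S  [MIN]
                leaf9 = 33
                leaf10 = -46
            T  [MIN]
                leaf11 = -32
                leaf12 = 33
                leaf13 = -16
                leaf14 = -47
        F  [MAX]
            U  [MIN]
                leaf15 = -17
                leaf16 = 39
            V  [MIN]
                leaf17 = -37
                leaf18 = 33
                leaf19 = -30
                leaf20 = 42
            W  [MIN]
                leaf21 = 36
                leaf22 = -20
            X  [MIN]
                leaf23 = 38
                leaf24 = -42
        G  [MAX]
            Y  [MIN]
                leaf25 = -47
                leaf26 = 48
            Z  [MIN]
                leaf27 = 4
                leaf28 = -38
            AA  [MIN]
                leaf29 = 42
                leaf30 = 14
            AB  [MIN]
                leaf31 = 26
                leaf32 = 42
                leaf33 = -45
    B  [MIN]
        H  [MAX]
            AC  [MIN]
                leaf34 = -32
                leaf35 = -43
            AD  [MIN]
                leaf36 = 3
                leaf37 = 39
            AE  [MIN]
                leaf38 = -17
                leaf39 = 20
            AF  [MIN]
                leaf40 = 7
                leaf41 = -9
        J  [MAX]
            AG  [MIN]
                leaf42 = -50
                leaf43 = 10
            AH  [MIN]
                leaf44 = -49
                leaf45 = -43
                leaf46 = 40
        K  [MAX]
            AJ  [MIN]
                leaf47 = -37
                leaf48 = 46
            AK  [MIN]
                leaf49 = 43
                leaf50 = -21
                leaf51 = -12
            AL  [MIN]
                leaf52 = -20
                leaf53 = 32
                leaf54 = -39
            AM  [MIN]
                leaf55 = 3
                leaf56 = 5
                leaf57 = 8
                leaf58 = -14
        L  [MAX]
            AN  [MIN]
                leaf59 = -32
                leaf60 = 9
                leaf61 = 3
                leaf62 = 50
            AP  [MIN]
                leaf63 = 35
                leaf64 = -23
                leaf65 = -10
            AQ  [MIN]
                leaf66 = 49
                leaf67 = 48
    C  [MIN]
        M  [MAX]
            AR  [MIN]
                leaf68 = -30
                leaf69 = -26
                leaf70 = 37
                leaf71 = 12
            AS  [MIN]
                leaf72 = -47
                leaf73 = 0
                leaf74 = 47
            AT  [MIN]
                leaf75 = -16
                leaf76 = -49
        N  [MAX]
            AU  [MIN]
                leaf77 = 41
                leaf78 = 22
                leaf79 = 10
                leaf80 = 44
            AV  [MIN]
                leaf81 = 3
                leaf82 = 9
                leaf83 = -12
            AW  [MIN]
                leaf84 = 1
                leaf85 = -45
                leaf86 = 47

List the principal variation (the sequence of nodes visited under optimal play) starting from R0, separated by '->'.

P (MIN): min(27, 21, 36, 23) = 21
Q (MIN): min(7, 37) = 7
D (MAX): max(21, 7) = 21
R (MIN): min(-48, -17) = -48
S (MIN): min(33, -46) = -46
T (MIN): min(-32, 33, -16, -47) = -47
E (MAX): max(-48, -46, -47) = -46
U (MIN): min(-17, 39) = -17
V (MIN): min(-37, 33, -30, 42) = -37
W (MIN): min(36, -20) = -20
X (MIN): min(38, -42) = -42
F (MAX): max(-17, -37, -20, -42) = -17
Y (MIN): min(-47, 48) = -47
Z (MIN): min(4, -38) = -38
AA (MIN): min(42, 14) = 14
AB (MIN): min(26, 42, -45) = -45
G (MAX): max(-47, -38, 14, -45) = 14
A (MIN): min(21, -46, -17, 14) = -46
AC (MIN): min(-32, -43) = -43
AD (MIN): min(3, 39) = 3
AE (MIN): min(-17, 20) = -17
AF (MIN): min(7, -9) = -9
H (MAX): max(-43, 3, -17, -9) = 3
AG (MIN): min(-50, 10) = -50
AH (MIN): min(-49, -43, 40) = -49
J (MAX): max(-50, -49) = -49
AJ (MIN): min(-37, 46) = -37
AK (MIN): min(43, -21, -12) = -21
AL (MIN): min(-20, 32, -39) = -39
AM (MIN): min(3, 5, 8, -14) = -14
K (MAX): max(-37, -21, -39, -14) = -14
AN (MIN): min(-32, 9, 3, 50) = -32
AP (MIN): min(35, -23, -10) = -23
AQ (MIN): min(49, 48) = 48
L (MAX): max(-32, -23, 48) = 48
B (MIN): min(3, -49, -14, 48) = -49
AR (MIN): min(-30, -26, 37, 12) = -30
AS (MIN): min(-47, 0, 47) = -47
AT (MIN): min(-16, -49) = -49
M (MAX): max(-30, -47, -49) = -30
AU (MIN): min(41, 22, 10, 44) = 10
AV (MIN): min(3, 9, -12) = -12
AW (MIN): min(1, -45, 47) = -45
N (MAX): max(10, -12, -45) = 10
C (MIN): min(-30, 10) = -30
R0 (MAX): max(-46, -49, -30) = -30
At R0, MAX picks C (highest: -30).
At C, MIN picks M (lowest: -30).
At M, MAX picks AR (highest: -30).
At AR, MIN picks leaf68 (lowest: -30).
Terminal value -30.

R0 -> C -> M -> AR -> leaf68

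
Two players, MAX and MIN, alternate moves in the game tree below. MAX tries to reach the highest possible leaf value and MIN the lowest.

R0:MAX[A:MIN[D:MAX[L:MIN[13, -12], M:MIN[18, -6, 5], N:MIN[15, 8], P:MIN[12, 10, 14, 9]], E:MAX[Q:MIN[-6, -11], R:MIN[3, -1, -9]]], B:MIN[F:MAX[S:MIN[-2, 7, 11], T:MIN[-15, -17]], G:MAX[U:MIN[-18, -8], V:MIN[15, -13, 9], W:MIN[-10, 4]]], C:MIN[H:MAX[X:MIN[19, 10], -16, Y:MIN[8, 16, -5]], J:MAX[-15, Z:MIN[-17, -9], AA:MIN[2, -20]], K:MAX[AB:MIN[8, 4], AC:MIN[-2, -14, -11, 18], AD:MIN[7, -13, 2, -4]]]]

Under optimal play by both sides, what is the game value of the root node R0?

-9

L (MIN): min(13, -12) = -12
M (MIN): min(18, -6, 5) = -6
N (MIN): min(15, 8) = 8
P (MIN): min(12, 10, 14, 9) = 9
D (MAX): max(-12, -6, 8, 9) = 9
Q (MIN): min(-6, -11) = -11
R (MIN): min(3, -1, -9) = -9
E (MAX): max(-11, -9) = -9
A (MIN): min(9, -9) = -9
S (MIN): min(-2, 7, 11) = -2
T (MIN): min(-15, -17) = -17
F (MAX): max(-2, -17) = -2
U (MIN): min(-18, -8) = -18
V (MIN): min(15, -13, 9) = -13
W (MIN): min(-10, 4) = -10
G (MAX): max(-18, -13, -10) = -10
B (MIN): min(-2, -10) = -10
X (MIN): min(19, 10) = 10
Y (MIN): min(8, 16, -5) = -5
H (MAX): max(10, -16, -5) = 10
Z (MIN): min(-17, -9) = -17
AA (MIN): min(2, -20) = -20
J (MAX): max(-15, -17, -20) = -15
AB (MIN): min(8, 4) = 4
AC (MIN): min(-2, -14, -11, 18) = -14
AD (MIN): min(7, -13, 2, -4) = -13
K (MAX): max(4, -14, -13) = 4
C (MIN): min(10, -15, 4) = -15
R0 (MAX): max(-9, -10, -15) = -9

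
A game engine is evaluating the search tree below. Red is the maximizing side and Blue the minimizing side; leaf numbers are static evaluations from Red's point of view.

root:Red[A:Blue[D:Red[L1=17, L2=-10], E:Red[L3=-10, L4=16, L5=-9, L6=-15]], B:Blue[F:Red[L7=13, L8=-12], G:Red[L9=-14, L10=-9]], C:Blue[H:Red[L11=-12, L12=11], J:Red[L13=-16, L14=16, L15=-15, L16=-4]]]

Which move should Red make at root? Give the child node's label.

D (Red): max(17, -10) = 17
E (Red): max(-10, 16, -9, -15) = 16
A (Blue): min(17, 16) = 16
F (Red): max(13, -12) = 13
G (Red): max(-14, -9) = -9
B (Blue): min(13, -9) = -9
H (Red): max(-12, 11) = 11
J (Red): max(-16, 16, -15, -4) = 16
C (Blue): min(11, 16) = 11
root (Red): max(16, -9, 11) = 16
Red at root wants the highest of {A=16, B=-9, C=11}, so chooses A.

A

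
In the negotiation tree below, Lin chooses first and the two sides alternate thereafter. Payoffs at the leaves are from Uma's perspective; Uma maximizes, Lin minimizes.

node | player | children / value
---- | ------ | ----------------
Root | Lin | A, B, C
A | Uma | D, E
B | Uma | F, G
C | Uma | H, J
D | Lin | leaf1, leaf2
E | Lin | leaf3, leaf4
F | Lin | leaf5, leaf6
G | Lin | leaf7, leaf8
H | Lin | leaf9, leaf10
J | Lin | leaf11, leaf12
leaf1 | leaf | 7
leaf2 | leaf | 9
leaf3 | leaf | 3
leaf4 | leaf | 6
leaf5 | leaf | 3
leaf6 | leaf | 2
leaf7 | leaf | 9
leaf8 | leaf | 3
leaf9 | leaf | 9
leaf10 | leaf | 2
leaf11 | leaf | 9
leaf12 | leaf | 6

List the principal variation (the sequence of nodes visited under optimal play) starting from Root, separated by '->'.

Root -> B -> G -> leaf8

D (Lin): min(7, 9) = 7
E (Lin): min(3, 6) = 3
A (Uma): max(7, 3) = 7
F (Lin): min(3, 2) = 2
G (Lin): min(9, 3) = 3
B (Uma): max(2, 3) = 3
H (Lin): min(9, 2) = 2
J (Lin): min(9, 6) = 6
C (Uma): max(2, 6) = 6
Root (Lin): min(7, 3, 6) = 3
At Root, Lin picks B (lowest: 3).
At B, Uma picks G (highest: 3).
At G, Lin picks leaf8 (lowest: 3).
Terminal value 3.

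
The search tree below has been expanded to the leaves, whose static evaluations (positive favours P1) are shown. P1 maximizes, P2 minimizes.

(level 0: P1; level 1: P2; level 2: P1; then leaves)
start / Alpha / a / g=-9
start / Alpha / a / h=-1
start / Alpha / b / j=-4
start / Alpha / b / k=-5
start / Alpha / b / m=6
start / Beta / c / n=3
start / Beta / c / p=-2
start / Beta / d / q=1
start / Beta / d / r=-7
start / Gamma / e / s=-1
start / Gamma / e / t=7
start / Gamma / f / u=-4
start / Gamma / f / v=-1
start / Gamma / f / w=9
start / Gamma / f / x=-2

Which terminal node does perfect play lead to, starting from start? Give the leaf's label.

t

a (P1): max(-9, -1) = -1
b (P1): max(-4, -5, 6) = 6
Alpha (P2): min(-1, 6) = -1
c (P1): max(3, -2) = 3
d (P1): max(1, -7) = 1
Beta (P2): min(3, 1) = 1
e (P1): max(-1, 7) = 7
f (P1): max(-4, -1, 9, -2) = 9
Gamma (P2): min(7, 9) = 7
start (P1): max(-1, 1, 7) = 7
At start, P1 picks Gamma (highest: 7).
At Gamma, P2 picks e (lowest: 7).
At e, P1 picks t (highest: 7).
Terminal value 7.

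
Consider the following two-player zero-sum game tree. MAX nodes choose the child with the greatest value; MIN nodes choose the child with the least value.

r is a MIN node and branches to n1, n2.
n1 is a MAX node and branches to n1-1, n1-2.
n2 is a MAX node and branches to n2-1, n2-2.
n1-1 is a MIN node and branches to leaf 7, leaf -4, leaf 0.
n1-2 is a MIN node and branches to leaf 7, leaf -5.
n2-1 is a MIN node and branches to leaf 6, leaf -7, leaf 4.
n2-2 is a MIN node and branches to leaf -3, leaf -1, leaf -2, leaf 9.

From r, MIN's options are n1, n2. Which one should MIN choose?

n1

n1-1 (MIN): min(7, -4, 0) = -4
n1-2 (MIN): min(7, -5) = -5
n1 (MAX): max(-4, -5) = -4
n2-1 (MIN): min(6, -7, 4) = -7
n2-2 (MIN): min(-3, -1, -2, 9) = -3
n2 (MAX): max(-7, -3) = -3
r (MIN): min(-4, -3) = -4
MIN at r wants the lowest of {n1=-4, n2=-3}, so chooses n1.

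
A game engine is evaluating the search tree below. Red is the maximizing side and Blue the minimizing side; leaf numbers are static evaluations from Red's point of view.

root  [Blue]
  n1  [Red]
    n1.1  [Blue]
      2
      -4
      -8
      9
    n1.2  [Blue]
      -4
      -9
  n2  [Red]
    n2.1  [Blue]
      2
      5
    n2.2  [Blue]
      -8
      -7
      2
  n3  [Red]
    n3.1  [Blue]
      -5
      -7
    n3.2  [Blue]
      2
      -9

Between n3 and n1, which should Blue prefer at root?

n3.1 (Blue): min(-5, -7) = -7
n3.2 (Blue): min(2, -9) = -9
n3 (Red): max(-7, -9) = -7
n1.1 (Blue): min(2, -4, -8, 9) = -8
n1.2 (Blue): min(-4, -9) = -9
n1 (Red): max(-8, -9) = -8
Blue prefers the lower value; n3=-7, n1=-8. n1 is better since -8 < -7.

n1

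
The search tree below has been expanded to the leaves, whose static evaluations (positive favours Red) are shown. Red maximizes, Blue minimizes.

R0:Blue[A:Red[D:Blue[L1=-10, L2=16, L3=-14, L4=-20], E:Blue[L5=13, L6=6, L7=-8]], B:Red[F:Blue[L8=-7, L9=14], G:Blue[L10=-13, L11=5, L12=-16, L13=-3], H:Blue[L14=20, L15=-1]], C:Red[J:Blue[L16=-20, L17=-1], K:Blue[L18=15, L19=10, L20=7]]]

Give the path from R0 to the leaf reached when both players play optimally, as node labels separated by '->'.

R0 -> A -> E -> L7

D (Blue): min(-10, 16, -14, -20) = -20
E (Blue): min(13, 6, -8) = -8
A (Red): max(-20, -8) = -8
F (Blue): min(-7, 14) = -7
G (Blue): min(-13, 5, -16, -3) = -16
H (Blue): min(20, -1) = -1
B (Red): max(-7, -16, -1) = -1
J (Blue): min(-20, -1) = -20
K (Blue): min(15, 10, 7) = 7
C (Red): max(-20, 7) = 7
R0 (Blue): min(-8, -1, 7) = -8
At R0, Blue picks A (lowest: -8).
At A, Red picks E (highest: -8).
At E, Blue picks L7 (lowest: -8).
Terminal value -8.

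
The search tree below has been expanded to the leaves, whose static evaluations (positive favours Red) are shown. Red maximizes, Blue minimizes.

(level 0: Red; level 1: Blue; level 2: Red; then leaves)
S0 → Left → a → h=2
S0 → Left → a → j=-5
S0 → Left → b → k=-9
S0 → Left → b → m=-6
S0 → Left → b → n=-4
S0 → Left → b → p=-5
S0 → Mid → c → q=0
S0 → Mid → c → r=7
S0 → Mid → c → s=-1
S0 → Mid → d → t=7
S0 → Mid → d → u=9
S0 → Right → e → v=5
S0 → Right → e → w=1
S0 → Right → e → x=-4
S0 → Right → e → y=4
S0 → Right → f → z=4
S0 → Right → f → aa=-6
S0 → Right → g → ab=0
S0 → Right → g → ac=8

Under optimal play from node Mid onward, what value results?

7

c (Red): max(0, 7, -1) = 7
d (Red): max(7, 9) = 9
Mid (Blue): min(7, 9) = 7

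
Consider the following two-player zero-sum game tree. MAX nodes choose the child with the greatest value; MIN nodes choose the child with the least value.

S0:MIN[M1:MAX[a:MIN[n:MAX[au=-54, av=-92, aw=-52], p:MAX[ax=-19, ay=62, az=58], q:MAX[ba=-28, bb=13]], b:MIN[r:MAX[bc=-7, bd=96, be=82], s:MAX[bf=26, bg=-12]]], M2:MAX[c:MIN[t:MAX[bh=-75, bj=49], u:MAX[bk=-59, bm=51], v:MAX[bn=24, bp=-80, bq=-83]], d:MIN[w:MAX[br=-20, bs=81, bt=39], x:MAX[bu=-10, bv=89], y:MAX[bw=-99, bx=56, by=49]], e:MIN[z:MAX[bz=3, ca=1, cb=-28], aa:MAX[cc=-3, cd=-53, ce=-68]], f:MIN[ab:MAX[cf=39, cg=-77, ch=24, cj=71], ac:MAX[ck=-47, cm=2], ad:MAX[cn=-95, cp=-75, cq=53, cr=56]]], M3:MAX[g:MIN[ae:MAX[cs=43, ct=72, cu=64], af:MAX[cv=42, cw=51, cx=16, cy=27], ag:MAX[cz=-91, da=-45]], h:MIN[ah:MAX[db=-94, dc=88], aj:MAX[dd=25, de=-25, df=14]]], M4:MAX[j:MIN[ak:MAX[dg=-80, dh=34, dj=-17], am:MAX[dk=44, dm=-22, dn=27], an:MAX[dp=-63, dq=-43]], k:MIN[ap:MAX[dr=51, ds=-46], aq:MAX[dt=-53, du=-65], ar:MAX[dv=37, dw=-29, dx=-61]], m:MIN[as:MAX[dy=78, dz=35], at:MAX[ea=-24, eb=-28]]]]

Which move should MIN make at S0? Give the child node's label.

M4

n (MAX): max(-54, -92, -52) = -52
p (MAX): max(-19, 62, 58) = 62
q (MAX): max(-28, 13) = 13
a (MIN): min(-52, 62, 13) = -52
r (MAX): max(-7, 96, 82) = 96
s (MAX): max(26, -12) = 26
b (MIN): min(96, 26) = 26
M1 (MAX): max(-52, 26) = 26
t (MAX): max(-75, 49) = 49
u (MAX): max(-59, 51) = 51
v (MAX): max(24, -80, -83) = 24
c (MIN): min(49, 51, 24) = 24
w (MAX): max(-20, 81, 39) = 81
x (MAX): max(-10, 89) = 89
y (MAX): max(-99, 56, 49) = 56
d (MIN): min(81, 89, 56) = 56
z (MAX): max(3, 1, -28) = 3
aa (MAX): max(-3, -53, -68) = -3
e (MIN): min(3, -3) = -3
ab (MAX): max(39, -77, 24, 71) = 71
ac (MAX): max(-47, 2) = 2
ad (MAX): max(-95, -75, 53, 56) = 56
f (MIN): min(71, 2, 56) = 2
M2 (MAX): max(24, 56, -3, 2) = 56
ae (MAX): max(43, 72, 64) = 72
af (MAX): max(42, 51, 16, 27) = 51
ag (MAX): max(-91, -45) = -45
g (MIN): min(72, 51, -45) = -45
ah (MAX): max(-94, 88) = 88
aj (MAX): max(25, -25, 14) = 25
h (MIN): min(88, 25) = 25
M3 (MAX): max(-45, 25) = 25
ak (MAX): max(-80, 34, -17) = 34
am (MAX): max(44, -22, 27) = 44
an (MAX): max(-63, -43) = -43
j (MIN): min(34, 44, -43) = -43
ap (MAX): max(51, -46) = 51
aq (MAX): max(-53, -65) = -53
ar (MAX): max(37, -29, -61) = 37
k (MIN): min(51, -53, 37) = -53
as (MAX): max(78, 35) = 78
at (MAX): max(-24, -28) = -24
m (MIN): min(78, -24) = -24
M4 (MAX): max(-43, -53, -24) = -24
S0 (MIN): min(26, 56, 25, -24) = -24
MIN at S0 wants the lowest of {M1=26, M2=56, M3=25, M4=-24}, so chooses M4.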